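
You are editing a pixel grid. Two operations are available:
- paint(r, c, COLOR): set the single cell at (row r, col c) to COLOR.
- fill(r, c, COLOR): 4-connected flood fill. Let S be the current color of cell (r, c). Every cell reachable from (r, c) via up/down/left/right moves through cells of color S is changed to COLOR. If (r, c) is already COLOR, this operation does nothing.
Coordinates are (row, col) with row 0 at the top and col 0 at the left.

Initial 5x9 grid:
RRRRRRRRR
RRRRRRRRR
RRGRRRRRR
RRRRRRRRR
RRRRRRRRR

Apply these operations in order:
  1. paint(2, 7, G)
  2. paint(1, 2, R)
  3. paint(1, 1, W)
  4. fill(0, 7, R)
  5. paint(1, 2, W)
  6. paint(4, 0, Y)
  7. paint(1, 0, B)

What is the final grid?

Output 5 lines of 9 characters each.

After op 1 paint(2,7,G):
RRRRRRRRR
RRRRRRRRR
RRGRRRRGR
RRRRRRRRR
RRRRRRRRR
After op 2 paint(1,2,R):
RRRRRRRRR
RRRRRRRRR
RRGRRRRGR
RRRRRRRRR
RRRRRRRRR
After op 3 paint(1,1,W):
RRRRRRRRR
RWRRRRRRR
RRGRRRRGR
RRRRRRRRR
RRRRRRRRR
After op 4 fill(0,7,R) [0 cells changed]:
RRRRRRRRR
RWRRRRRRR
RRGRRRRGR
RRRRRRRRR
RRRRRRRRR
After op 5 paint(1,2,W):
RRRRRRRRR
RWWRRRRRR
RRGRRRRGR
RRRRRRRRR
RRRRRRRRR
After op 6 paint(4,0,Y):
RRRRRRRRR
RWWRRRRRR
RRGRRRRGR
RRRRRRRRR
YRRRRRRRR
After op 7 paint(1,0,B):
RRRRRRRRR
BWWRRRRRR
RRGRRRRGR
RRRRRRRRR
YRRRRRRRR

Answer: RRRRRRRRR
BWWRRRRRR
RRGRRRRGR
RRRRRRRRR
YRRRRRRRR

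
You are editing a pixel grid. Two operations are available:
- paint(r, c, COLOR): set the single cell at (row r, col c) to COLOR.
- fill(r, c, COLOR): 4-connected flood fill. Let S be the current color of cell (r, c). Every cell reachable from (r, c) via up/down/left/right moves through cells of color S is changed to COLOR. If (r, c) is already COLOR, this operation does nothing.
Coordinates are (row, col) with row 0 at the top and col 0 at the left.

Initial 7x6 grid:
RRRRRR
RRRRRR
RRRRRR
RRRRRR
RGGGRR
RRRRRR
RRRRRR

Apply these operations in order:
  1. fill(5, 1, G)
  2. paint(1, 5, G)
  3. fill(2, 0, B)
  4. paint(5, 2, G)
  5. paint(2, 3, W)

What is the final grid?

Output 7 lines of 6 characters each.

After op 1 fill(5,1,G) [39 cells changed]:
GGGGGG
GGGGGG
GGGGGG
GGGGGG
GGGGGG
GGGGGG
GGGGGG
After op 2 paint(1,5,G):
GGGGGG
GGGGGG
GGGGGG
GGGGGG
GGGGGG
GGGGGG
GGGGGG
After op 3 fill(2,0,B) [42 cells changed]:
BBBBBB
BBBBBB
BBBBBB
BBBBBB
BBBBBB
BBBBBB
BBBBBB
After op 4 paint(5,2,G):
BBBBBB
BBBBBB
BBBBBB
BBBBBB
BBBBBB
BBGBBB
BBBBBB
After op 5 paint(2,3,W):
BBBBBB
BBBBBB
BBBWBB
BBBBBB
BBBBBB
BBGBBB
BBBBBB

Answer: BBBBBB
BBBBBB
BBBWBB
BBBBBB
BBBBBB
BBGBBB
BBBBBB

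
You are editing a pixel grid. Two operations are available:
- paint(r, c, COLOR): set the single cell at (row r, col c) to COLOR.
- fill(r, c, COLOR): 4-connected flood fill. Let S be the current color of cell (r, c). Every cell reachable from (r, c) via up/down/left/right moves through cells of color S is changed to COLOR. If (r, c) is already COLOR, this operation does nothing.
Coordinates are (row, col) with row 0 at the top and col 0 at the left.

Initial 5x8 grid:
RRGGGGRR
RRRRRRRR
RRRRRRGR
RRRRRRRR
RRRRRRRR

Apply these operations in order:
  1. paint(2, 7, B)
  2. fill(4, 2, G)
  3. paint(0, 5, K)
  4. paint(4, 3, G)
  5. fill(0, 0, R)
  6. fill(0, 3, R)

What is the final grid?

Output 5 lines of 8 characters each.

Answer: RRRRRKRR
RRRRRRRR
RRRRRRRB
RRRRRRRR
RRRRRRRR

Derivation:
After op 1 paint(2,7,B):
RRGGGGRR
RRRRRRRR
RRRRRRGB
RRRRRRRR
RRRRRRRR
After op 2 fill(4,2,G) [34 cells changed]:
GGGGGGGG
GGGGGGGG
GGGGGGGB
GGGGGGGG
GGGGGGGG
After op 3 paint(0,5,K):
GGGGGKGG
GGGGGGGG
GGGGGGGB
GGGGGGGG
GGGGGGGG
After op 4 paint(4,3,G):
GGGGGKGG
GGGGGGGG
GGGGGGGB
GGGGGGGG
GGGGGGGG
After op 5 fill(0,0,R) [38 cells changed]:
RRRRRKRR
RRRRRRRR
RRRRRRRB
RRRRRRRR
RRRRRRRR
After op 6 fill(0,3,R) [0 cells changed]:
RRRRRKRR
RRRRRRRR
RRRRRRRB
RRRRRRRR
RRRRRRRR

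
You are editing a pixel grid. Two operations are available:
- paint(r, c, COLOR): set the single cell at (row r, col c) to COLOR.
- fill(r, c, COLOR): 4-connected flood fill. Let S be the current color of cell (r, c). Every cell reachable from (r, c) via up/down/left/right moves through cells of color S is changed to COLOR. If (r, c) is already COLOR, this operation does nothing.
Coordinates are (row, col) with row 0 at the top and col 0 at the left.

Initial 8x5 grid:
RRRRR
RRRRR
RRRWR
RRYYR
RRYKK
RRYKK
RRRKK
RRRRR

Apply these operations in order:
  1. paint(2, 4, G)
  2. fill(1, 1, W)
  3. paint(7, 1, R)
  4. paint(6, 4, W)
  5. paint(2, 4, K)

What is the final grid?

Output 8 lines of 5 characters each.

Answer: WWWWW
WWWWW
WWWWK
WWYYR
WWYKK
WWYKK
WWWKW
WRWWW

Derivation:
After op 1 paint(2,4,G):
RRRRR
RRRRR
RRRWG
RRYYR
RRYKK
RRYKK
RRRKK
RRRRR
After op 2 fill(1,1,W) [27 cells changed]:
WWWWW
WWWWW
WWWWG
WWYYR
WWYKK
WWYKK
WWWKK
WWWWW
After op 3 paint(7,1,R):
WWWWW
WWWWW
WWWWG
WWYYR
WWYKK
WWYKK
WWWKK
WRWWW
After op 4 paint(6,4,W):
WWWWW
WWWWW
WWWWG
WWYYR
WWYKK
WWYKK
WWWKW
WRWWW
After op 5 paint(2,4,K):
WWWWW
WWWWW
WWWWK
WWYYR
WWYKK
WWYKK
WWWKW
WRWWW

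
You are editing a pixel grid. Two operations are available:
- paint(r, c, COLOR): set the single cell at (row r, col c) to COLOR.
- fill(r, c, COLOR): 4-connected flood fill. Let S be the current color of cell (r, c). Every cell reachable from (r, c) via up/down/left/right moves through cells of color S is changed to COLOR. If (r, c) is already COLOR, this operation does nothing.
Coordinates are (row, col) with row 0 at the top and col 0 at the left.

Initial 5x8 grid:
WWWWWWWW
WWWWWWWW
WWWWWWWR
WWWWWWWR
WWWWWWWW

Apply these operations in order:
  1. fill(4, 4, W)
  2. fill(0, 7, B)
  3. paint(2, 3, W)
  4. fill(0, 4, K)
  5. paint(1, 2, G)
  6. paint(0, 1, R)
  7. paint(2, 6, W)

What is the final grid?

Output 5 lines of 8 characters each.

Answer: KRKKKKKK
KKGKKKKK
KKKWKKWR
KKKKKKKR
KKKKKKKK

Derivation:
After op 1 fill(4,4,W) [0 cells changed]:
WWWWWWWW
WWWWWWWW
WWWWWWWR
WWWWWWWR
WWWWWWWW
After op 2 fill(0,7,B) [38 cells changed]:
BBBBBBBB
BBBBBBBB
BBBBBBBR
BBBBBBBR
BBBBBBBB
After op 3 paint(2,3,W):
BBBBBBBB
BBBBBBBB
BBBWBBBR
BBBBBBBR
BBBBBBBB
After op 4 fill(0,4,K) [37 cells changed]:
KKKKKKKK
KKKKKKKK
KKKWKKKR
KKKKKKKR
KKKKKKKK
After op 5 paint(1,2,G):
KKKKKKKK
KKGKKKKK
KKKWKKKR
KKKKKKKR
KKKKKKKK
After op 6 paint(0,1,R):
KRKKKKKK
KKGKKKKK
KKKWKKKR
KKKKKKKR
KKKKKKKK
After op 7 paint(2,6,W):
KRKKKKKK
KKGKKKKK
KKKWKKWR
KKKKKKKR
KKKKKKKK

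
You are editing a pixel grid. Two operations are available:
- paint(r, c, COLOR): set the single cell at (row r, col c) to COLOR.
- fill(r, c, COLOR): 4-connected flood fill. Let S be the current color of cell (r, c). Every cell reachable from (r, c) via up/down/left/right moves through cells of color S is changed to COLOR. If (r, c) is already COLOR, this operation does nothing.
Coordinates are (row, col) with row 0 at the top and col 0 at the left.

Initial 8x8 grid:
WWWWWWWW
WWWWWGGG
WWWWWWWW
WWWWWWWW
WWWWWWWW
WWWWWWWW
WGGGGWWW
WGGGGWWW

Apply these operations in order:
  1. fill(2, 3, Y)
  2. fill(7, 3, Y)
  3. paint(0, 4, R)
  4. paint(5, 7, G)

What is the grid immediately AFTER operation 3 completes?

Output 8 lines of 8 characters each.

Answer: YYYYRYYY
YYYYYGGG
YYYYYYYY
YYYYYYYY
YYYYYYYY
YYYYYYYY
YYYYYYYY
YYYYYYYY

Derivation:
After op 1 fill(2,3,Y) [53 cells changed]:
YYYYYYYY
YYYYYGGG
YYYYYYYY
YYYYYYYY
YYYYYYYY
YYYYYYYY
YGGGGYYY
YGGGGYYY
After op 2 fill(7,3,Y) [8 cells changed]:
YYYYYYYY
YYYYYGGG
YYYYYYYY
YYYYYYYY
YYYYYYYY
YYYYYYYY
YYYYYYYY
YYYYYYYY
After op 3 paint(0,4,R):
YYYYRYYY
YYYYYGGG
YYYYYYYY
YYYYYYYY
YYYYYYYY
YYYYYYYY
YYYYYYYY
YYYYYYYY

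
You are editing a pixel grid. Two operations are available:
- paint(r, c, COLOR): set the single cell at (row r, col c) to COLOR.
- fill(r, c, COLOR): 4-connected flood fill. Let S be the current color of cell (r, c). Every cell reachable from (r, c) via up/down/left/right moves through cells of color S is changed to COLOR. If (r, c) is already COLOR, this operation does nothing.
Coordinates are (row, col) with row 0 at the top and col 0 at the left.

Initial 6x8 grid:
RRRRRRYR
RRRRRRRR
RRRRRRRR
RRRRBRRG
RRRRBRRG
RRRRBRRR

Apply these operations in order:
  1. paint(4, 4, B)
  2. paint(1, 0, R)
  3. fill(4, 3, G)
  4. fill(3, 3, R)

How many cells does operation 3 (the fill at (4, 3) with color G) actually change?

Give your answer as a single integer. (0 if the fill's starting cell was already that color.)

After op 1 paint(4,4,B):
RRRRRRYR
RRRRRRRR
RRRRRRRR
RRRRBRRG
RRRRBRRG
RRRRBRRR
After op 2 paint(1,0,R):
RRRRRRYR
RRRRRRRR
RRRRRRRR
RRRRBRRG
RRRRBRRG
RRRRBRRR
After op 3 fill(4,3,G) [42 cells changed]:
GGGGGGYG
GGGGGGGG
GGGGGGGG
GGGGBGGG
GGGGBGGG
GGGGBGGG

Answer: 42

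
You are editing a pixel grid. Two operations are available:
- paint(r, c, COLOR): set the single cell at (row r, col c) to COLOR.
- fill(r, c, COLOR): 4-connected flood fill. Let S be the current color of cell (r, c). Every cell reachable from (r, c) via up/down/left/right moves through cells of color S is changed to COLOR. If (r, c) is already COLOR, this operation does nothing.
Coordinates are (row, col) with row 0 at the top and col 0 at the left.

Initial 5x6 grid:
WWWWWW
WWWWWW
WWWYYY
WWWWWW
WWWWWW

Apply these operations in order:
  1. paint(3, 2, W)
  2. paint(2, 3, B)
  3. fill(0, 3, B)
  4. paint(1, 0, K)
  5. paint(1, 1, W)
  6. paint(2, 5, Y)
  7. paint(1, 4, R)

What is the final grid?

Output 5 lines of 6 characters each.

After op 1 paint(3,2,W):
WWWWWW
WWWWWW
WWWYYY
WWWWWW
WWWWWW
After op 2 paint(2,3,B):
WWWWWW
WWWWWW
WWWBYY
WWWWWW
WWWWWW
After op 3 fill(0,3,B) [27 cells changed]:
BBBBBB
BBBBBB
BBBBYY
BBBBBB
BBBBBB
After op 4 paint(1,0,K):
BBBBBB
KBBBBB
BBBBYY
BBBBBB
BBBBBB
After op 5 paint(1,1,W):
BBBBBB
KWBBBB
BBBBYY
BBBBBB
BBBBBB
After op 6 paint(2,5,Y):
BBBBBB
KWBBBB
BBBBYY
BBBBBB
BBBBBB
After op 7 paint(1,4,R):
BBBBBB
KWBBRB
BBBBYY
BBBBBB
BBBBBB

Answer: BBBBBB
KWBBRB
BBBBYY
BBBBBB
BBBBBB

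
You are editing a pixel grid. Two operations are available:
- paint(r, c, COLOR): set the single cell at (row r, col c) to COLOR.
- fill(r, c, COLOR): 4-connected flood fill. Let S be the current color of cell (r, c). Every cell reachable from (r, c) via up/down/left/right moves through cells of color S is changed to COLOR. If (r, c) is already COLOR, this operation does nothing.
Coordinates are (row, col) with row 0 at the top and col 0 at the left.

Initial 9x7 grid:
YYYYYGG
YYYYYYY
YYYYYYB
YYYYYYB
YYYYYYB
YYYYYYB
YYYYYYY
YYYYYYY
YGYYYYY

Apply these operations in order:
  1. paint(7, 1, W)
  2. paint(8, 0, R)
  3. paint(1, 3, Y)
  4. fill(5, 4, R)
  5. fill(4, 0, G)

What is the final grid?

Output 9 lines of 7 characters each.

After op 1 paint(7,1,W):
YYYYYGG
YYYYYYY
YYYYYYB
YYYYYYB
YYYYYYB
YYYYYYB
YYYYYYY
YWYYYYY
YGYYYYY
After op 2 paint(8,0,R):
YYYYYGG
YYYYYYY
YYYYYYB
YYYYYYB
YYYYYYB
YYYYYYB
YYYYYYY
YWYYYYY
RGYYYYY
After op 3 paint(1,3,Y):
YYYYYGG
YYYYYYY
YYYYYYB
YYYYYYB
YYYYYYB
YYYYYYB
YYYYYYY
YWYYYYY
RGYYYYY
After op 4 fill(5,4,R) [54 cells changed]:
RRRRRGG
RRRRRRR
RRRRRRB
RRRRRRB
RRRRRRB
RRRRRRB
RRRRRRR
RWRRRRR
RGRRRRR
After op 5 fill(4,0,G) [55 cells changed]:
GGGGGGG
GGGGGGG
GGGGGGB
GGGGGGB
GGGGGGB
GGGGGGB
GGGGGGG
GWGGGGG
GGGGGGG

Answer: GGGGGGG
GGGGGGG
GGGGGGB
GGGGGGB
GGGGGGB
GGGGGGB
GGGGGGG
GWGGGGG
GGGGGGG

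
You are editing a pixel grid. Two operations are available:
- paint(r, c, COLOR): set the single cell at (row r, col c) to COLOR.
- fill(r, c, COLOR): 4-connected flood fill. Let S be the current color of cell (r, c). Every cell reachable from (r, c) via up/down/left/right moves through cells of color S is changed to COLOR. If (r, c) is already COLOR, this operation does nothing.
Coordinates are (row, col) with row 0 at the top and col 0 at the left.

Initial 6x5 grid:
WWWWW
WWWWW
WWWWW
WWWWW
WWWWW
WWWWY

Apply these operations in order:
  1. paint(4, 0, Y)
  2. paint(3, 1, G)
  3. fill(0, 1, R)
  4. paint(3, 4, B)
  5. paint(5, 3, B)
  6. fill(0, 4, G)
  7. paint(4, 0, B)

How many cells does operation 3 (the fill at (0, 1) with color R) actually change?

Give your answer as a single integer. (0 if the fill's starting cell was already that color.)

After op 1 paint(4,0,Y):
WWWWW
WWWWW
WWWWW
WWWWW
YWWWW
WWWWY
After op 2 paint(3,1,G):
WWWWW
WWWWW
WWWWW
WGWWW
YWWWW
WWWWY
After op 3 fill(0,1,R) [27 cells changed]:
RRRRR
RRRRR
RRRRR
RGRRR
YRRRR
RRRRY

Answer: 27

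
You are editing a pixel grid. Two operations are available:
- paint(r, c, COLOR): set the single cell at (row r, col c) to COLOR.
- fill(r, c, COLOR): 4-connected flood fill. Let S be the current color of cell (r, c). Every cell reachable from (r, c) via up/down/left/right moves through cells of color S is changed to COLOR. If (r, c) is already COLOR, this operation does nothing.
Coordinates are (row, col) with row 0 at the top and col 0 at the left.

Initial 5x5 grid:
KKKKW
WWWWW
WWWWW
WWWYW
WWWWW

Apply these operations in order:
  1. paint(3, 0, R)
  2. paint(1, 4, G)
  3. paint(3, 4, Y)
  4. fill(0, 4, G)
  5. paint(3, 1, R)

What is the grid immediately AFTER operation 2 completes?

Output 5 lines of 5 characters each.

After op 1 paint(3,0,R):
KKKKW
WWWWW
WWWWW
RWWYW
WWWWW
After op 2 paint(1,4,G):
KKKKW
WWWWG
WWWWW
RWWYW
WWWWW

Answer: KKKKW
WWWWG
WWWWW
RWWYW
WWWWW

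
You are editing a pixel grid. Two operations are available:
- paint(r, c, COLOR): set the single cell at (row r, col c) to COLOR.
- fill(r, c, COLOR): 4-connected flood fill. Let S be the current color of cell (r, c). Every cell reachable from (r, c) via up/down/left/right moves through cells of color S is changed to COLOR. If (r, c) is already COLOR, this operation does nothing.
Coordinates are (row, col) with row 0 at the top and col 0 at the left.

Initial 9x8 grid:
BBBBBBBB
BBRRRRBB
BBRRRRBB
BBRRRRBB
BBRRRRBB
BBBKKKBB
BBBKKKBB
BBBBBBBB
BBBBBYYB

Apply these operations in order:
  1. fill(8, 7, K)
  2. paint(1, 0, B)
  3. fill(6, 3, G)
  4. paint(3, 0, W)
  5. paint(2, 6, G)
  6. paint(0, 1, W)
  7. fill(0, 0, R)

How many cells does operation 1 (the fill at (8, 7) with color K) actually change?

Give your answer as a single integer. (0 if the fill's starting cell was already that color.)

Answer: 48

Derivation:
After op 1 fill(8,7,K) [48 cells changed]:
KKKKKKKK
KKRRRRKK
KKRRRRKK
KKRRRRKK
KKRRRRKK
KKKKKKKK
KKKKKKKK
KKKKKKKK
KKKKKYYK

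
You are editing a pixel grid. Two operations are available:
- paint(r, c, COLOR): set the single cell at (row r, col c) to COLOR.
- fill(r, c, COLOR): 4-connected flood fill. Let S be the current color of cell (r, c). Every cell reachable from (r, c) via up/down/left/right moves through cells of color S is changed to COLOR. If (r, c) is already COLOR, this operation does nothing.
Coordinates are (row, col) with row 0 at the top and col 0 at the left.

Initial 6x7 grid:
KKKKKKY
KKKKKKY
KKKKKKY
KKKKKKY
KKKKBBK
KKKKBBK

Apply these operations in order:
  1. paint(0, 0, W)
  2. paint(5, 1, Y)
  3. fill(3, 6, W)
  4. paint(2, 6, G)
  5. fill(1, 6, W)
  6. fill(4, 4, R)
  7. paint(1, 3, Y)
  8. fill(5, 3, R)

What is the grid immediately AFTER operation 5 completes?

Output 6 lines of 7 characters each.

Answer: WKKKKKW
KKKKKKW
KKKKKKG
KKKKKKW
KKKKBBK
KYKKBBK

Derivation:
After op 1 paint(0,0,W):
WKKKKKY
KKKKKKY
KKKKKKY
KKKKKKY
KKKKBBK
KKKKBBK
After op 2 paint(5,1,Y):
WKKKKKY
KKKKKKY
KKKKKKY
KKKKKKY
KKKKBBK
KYKKBBK
After op 3 fill(3,6,W) [4 cells changed]:
WKKKKKW
KKKKKKW
KKKKKKW
KKKKKKW
KKKKBBK
KYKKBBK
After op 4 paint(2,6,G):
WKKKKKW
KKKKKKW
KKKKKKG
KKKKKKW
KKKKBBK
KYKKBBK
After op 5 fill(1,6,W) [0 cells changed]:
WKKKKKW
KKKKKKW
KKKKKKG
KKKKKKW
KKKKBBK
KYKKBBK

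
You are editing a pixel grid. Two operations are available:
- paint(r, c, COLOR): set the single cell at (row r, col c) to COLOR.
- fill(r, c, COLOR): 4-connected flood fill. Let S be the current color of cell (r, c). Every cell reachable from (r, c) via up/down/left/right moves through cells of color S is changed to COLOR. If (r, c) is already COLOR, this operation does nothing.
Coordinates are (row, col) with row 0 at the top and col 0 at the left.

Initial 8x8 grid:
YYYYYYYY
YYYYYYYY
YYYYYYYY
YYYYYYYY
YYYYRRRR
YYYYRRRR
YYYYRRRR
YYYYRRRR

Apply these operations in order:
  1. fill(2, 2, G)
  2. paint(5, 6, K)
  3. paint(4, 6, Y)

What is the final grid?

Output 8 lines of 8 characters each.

Answer: GGGGGGGG
GGGGGGGG
GGGGGGGG
GGGGGGGG
GGGGRRYR
GGGGRRKR
GGGGRRRR
GGGGRRRR

Derivation:
After op 1 fill(2,2,G) [48 cells changed]:
GGGGGGGG
GGGGGGGG
GGGGGGGG
GGGGGGGG
GGGGRRRR
GGGGRRRR
GGGGRRRR
GGGGRRRR
After op 2 paint(5,6,K):
GGGGGGGG
GGGGGGGG
GGGGGGGG
GGGGGGGG
GGGGRRRR
GGGGRRKR
GGGGRRRR
GGGGRRRR
After op 3 paint(4,6,Y):
GGGGGGGG
GGGGGGGG
GGGGGGGG
GGGGGGGG
GGGGRRYR
GGGGRRKR
GGGGRRRR
GGGGRRRR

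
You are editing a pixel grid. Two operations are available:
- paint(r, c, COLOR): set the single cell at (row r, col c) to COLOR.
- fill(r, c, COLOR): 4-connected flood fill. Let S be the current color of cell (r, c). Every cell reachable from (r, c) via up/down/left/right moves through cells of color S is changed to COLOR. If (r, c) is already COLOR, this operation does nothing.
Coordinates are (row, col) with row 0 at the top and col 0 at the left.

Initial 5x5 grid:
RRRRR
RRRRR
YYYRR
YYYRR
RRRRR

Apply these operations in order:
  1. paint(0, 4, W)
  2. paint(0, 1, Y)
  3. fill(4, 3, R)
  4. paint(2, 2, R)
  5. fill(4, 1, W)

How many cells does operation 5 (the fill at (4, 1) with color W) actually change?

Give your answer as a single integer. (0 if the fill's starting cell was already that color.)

Answer: 18

Derivation:
After op 1 paint(0,4,W):
RRRRW
RRRRR
YYYRR
YYYRR
RRRRR
After op 2 paint(0,1,Y):
RYRRW
RRRRR
YYYRR
YYYRR
RRRRR
After op 3 fill(4,3,R) [0 cells changed]:
RYRRW
RRRRR
YYYRR
YYYRR
RRRRR
After op 4 paint(2,2,R):
RYRRW
RRRRR
YYRRR
YYYRR
RRRRR
After op 5 fill(4,1,W) [18 cells changed]:
WYWWW
WWWWW
YYWWW
YYYWW
WWWWW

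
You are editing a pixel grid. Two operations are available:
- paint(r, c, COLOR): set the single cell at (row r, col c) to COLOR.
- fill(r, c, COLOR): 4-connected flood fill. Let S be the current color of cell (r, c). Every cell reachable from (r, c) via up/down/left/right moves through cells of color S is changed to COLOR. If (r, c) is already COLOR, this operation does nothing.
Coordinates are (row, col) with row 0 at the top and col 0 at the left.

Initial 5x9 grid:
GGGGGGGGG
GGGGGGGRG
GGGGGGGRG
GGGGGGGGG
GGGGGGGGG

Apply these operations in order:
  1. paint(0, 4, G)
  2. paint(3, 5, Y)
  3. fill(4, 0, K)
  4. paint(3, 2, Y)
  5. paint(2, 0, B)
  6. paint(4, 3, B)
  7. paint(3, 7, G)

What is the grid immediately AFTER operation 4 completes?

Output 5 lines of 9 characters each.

Answer: KKKKKKKKK
KKKKKKKRK
KKKKKKKRK
KKYKKYKKK
KKKKKKKKK

Derivation:
After op 1 paint(0,4,G):
GGGGGGGGG
GGGGGGGRG
GGGGGGGRG
GGGGGGGGG
GGGGGGGGG
After op 2 paint(3,5,Y):
GGGGGGGGG
GGGGGGGRG
GGGGGGGRG
GGGGGYGGG
GGGGGGGGG
After op 3 fill(4,0,K) [42 cells changed]:
KKKKKKKKK
KKKKKKKRK
KKKKKKKRK
KKKKKYKKK
KKKKKKKKK
After op 4 paint(3,2,Y):
KKKKKKKKK
KKKKKKKRK
KKKKKKKRK
KKYKKYKKK
KKKKKKKKK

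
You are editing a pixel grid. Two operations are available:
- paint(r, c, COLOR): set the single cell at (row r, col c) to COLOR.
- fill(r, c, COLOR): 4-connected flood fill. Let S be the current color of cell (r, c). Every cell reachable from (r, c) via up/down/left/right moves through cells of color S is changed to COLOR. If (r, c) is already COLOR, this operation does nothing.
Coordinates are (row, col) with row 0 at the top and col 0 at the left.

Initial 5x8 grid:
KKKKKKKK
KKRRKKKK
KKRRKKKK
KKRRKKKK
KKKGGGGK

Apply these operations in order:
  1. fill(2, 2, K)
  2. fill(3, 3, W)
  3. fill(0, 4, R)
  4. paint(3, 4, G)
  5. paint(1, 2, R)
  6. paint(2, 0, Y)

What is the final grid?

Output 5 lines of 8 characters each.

Answer: RRRRRRRR
RRRRRRRR
YRRRRRRR
RRRRGRRR
RRRGGGGR

Derivation:
After op 1 fill(2,2,K) [6 cells changed]:
KKKKKKKK
KKKKKKKK
KKKKKKKK
KKKKKKKK
KKKGGGGK
After op 2 fill(3,3,W) [36 cells changed]:
WWWWWWWW
WWWWWWWW
WWWWWWWW
WWWWWWWW
WWWGGGGW
After op 3 fill(0,4,R) [36 cells changed]:
RRRRRRRR
RRRRRRRR
RRRRRRRR
RRRRRRRR
RRRGGGGR
After op 4 paint(3,4,G):
RRRRRRRR
RRRRRRRR
RRRRRRRR
RRRRGRRR
RRRGGGGR
After op 5 paint(1,2,R):
RRRRRRRR
RRRRRRRR
RRRRRRRR
RRRRGRRR
RRRGGGGR
After op 6 paint(2,0,Y):
RRRRRRRR
RRRRRRRR
YRRRRRRR
RRRRGRRR
RRRGGGGR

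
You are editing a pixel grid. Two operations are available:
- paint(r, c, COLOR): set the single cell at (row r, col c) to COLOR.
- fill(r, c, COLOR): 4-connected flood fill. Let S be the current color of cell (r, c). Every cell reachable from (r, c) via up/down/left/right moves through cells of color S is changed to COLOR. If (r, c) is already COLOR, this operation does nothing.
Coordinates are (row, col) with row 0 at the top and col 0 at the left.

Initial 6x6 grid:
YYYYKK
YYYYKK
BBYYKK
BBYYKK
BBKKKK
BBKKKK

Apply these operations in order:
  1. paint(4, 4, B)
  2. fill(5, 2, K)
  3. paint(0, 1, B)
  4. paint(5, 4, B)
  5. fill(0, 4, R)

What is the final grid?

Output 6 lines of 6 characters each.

Answer: YBYYRR
YYYYRR
BBYYRR
BBYYRR
BBKKBR
BBKKBR

Derivation:
After op 1 paint(4,4,B):
YYYYKK
YYYYKK
BBYYKK
BBYYKK
BBKKBK
BBKKKK
After op 2 fill(5,2,K) [0 cells changed]:
YYYYKK
YYYYKK
BBYYKK
BBYYKK
BBKKBK
BBKKKK
After op 3 paint(0,1,B):
YBYYKK
YYYYKK
BBYYKK
BBYYKK
BBKKBK
BBKKKK
After op 4 paint(5,4,B):
YBYYKK
YYYYKK
BBYYKK
BBYYKK
BBKKBK
BBKKBK
After op 5 fill(0,4,R) [10 cells changed]:
YBYYRR
YYYYRR
BBYYRR
BBYYRR
BBKKBR
BBKKBR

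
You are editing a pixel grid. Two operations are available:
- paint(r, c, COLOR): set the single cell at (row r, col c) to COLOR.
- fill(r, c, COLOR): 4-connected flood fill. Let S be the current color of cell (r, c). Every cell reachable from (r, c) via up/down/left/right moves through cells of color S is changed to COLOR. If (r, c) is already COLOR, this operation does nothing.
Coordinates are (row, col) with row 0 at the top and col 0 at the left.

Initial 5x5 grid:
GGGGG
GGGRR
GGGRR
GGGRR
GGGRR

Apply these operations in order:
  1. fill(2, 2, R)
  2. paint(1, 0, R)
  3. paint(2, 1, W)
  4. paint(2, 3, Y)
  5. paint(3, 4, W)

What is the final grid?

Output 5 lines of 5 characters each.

Answer: RRRRR
RRRRR
RWRYR
RRRRW
RRRRR

Derivation:
After op 1 fill(2,2,R) [17 cells changed]:
RRRRR
RRRRR
RRRRR
RRRRR
RRRRR
After op 2 paint(1,0,R):
RRRRR
RRRRR
RRRRR
RRRRR
RRRRR
After op 3 paint(2,1,W):
RRRRR
RRRRR
RWRRR
RRRRR
RRRRR
After op 4 paint(2,3,Y):
RRRRR
RRRRR
RWRYR
RRRRR
RRRRR
After op 5 paint(3,4,W):
RRRRR
RRRRR
RWRYR
RRRRW
RRRRR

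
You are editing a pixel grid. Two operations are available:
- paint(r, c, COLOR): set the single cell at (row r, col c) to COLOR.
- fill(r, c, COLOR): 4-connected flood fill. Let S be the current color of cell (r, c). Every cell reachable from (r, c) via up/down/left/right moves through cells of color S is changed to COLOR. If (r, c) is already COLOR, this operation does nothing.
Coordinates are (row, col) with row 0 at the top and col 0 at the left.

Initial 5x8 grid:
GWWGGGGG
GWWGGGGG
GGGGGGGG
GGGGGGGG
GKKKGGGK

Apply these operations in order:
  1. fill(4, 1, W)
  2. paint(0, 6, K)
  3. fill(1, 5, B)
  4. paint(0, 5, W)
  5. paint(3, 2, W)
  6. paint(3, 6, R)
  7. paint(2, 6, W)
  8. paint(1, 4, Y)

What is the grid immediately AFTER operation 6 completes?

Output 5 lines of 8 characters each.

Answer: BWWBBWKB
BWWBBBBB
BBBBBBBB
BBWBBBRB
BWWWBBBK

Derivation:
After op 1 fill(4,1,W) [3 cells changed]:
GWWGGGGG
GWWGGGGG
GGGGGGGG
GGGGGGGG
GWWWGGGK
After op 2 paint(0,6,K):
GWWGGGKG
GWWGGGGG
GGGGGGGG
GGGGGGGG
GWWWGGGK
After op 3 fill(1,5,B) [31 cells changed]:
BWWBBBKB
BWWBBBBB
BBBBBBBB
BBBBBBBB
BWWWBBBK
After op 4 paint(0,5,W):
BWWBBWKB
BWWBBBBB
BBBBBBBB
BBBBBBBB
BWWWBBBK
After op 5 paint(3,2,W):
BWWBBWKB
BWWBBBBB
BBBBBBBB
BBWBBBBB
BWWWBBBK
After op 6 paint(3,6,R):
BWWBBWKB
BWWBBBBB
BBBBBBBB
BBWBBBRB
BWWWBBBK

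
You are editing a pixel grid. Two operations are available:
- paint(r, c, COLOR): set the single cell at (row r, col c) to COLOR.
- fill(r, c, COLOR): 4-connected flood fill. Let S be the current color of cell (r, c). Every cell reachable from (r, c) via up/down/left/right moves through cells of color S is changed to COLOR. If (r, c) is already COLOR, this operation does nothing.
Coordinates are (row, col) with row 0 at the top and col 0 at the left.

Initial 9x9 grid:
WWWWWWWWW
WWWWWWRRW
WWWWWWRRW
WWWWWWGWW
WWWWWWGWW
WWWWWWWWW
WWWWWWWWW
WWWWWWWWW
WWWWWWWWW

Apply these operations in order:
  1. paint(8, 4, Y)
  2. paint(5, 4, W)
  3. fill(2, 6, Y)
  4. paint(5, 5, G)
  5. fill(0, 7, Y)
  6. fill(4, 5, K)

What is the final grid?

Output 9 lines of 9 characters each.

After op 1 paint(8,4,Y):
WWWWWWWWW
WWWWWWRRW
WWWWWWRRW
WWWWWWGWW
WWWWWWGWW
WWWWWWWWW
WWWWWWWWW
WWWWWWWWW
WWWWYWWWW
After op 2 paint(5,4,W):
WWWWWWWWW
WWWWWWRRW
WWWWWWRRW
WWWWWWGWW
WWWWWWGWW
WWWWWWWWW
WWWWWWWWW
WWWWWWWWW
WWWWYWWWW
After op 3 fill(2,6,Y) [4 cells changed]:
WWWWWWWWW
WWWWWWYYW
WWWWWWYYW
WWWWWWGWW
WWWWWWGWW
WWWWWWWWW
WWWWWWWWW
WWWWWWWWW
WWWWYWWWW
After op 4 paint(5,5,G):
WWWWWWWWW
WWWWWWYYW
WWWWWWYYW
WWWWWWGWW
WWWWWWGWW
WWWWWGWWW
WWWWWWWWW
WWWWWWWWW
WWWWYWWWW
After op 5 fill(0,7,Y) [73 cells changed]:
YYYYYYYYY
YYYYYYYYY
YYYYYYYYY
YYYYYYGYY
YYYYYYGYY
YYYYYGYYY
YYYYYYYYY
YYYYYYYYY
YYYYYYYYY
After op 6 fill(4,5,K) [78 cells changed]:
KKKKKKKKK
KKKKKKKKK
KKKKKKKKK
KKKKKKGKK
KKKKKKGKK
KKKKKGKKK
KKKKKKKKK
KKKKKKKKK
KKKKKKKKK

Answer: KKKKKKKKK
KKKKKKKKK
KKKKKKKKK
KKKKKKGKK
KKKKKKGKK
KKKKKGKKK
KKKKKKKKK
KKKKKKKKK
KKKKKKKKK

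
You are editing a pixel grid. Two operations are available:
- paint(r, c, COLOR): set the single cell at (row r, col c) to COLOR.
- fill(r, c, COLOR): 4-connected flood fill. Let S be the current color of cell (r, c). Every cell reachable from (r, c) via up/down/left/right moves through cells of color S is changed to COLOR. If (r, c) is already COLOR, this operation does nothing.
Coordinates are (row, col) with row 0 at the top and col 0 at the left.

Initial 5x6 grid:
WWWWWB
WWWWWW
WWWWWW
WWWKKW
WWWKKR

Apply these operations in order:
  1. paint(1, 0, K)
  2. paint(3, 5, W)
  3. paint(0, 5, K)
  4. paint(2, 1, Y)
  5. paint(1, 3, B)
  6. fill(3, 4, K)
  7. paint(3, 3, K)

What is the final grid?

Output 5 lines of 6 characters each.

Answer: WWWWWK
KWWBWW
WYWWWW
WWWKKW
WWWKKR

Derivation:
After op 1 paint(1,0,K):
WWWWWB
KWWWWW
WWWWWW
WWWKKW
WWWKKR
After op 2 paint(3,5,W):
WWWWWB
KWWWWW
WWWWWW
WWWKKW
WWWKKR
After op 3 paint(0,5,K):
WWWWWK
KWWWWW
WWWWWW
WWWKKW
WWWKKR
After op 4 paint(2,1,Y):
WWWWWK
KWWWWW
WYWWWW
WWWKKW
WWWKKR
After op 5 paint(1,3,B):
WWWWWK
KWWBWW
WYWWWW
WWWKKW
WWWKKR
After op 6 fill(3,4,K) [0 cells changed]:
WWWWWK
KWWBWW
WYWWWW
WWWKKW
WWWKKR
After op 7 paint(3,3,K):
WWWWWK
KWWBWW
WYWWWW
WWWKKW
WWWKKR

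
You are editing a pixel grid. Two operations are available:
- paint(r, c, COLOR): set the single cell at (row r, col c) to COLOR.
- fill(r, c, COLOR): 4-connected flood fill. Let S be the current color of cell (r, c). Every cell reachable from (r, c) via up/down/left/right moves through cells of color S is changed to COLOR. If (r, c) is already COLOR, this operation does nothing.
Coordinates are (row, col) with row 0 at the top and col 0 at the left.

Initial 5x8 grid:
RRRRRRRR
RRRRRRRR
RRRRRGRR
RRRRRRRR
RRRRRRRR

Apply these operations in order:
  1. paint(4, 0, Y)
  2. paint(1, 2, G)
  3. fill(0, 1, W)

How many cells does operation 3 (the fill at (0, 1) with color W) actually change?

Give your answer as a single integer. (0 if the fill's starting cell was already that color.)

Answer: 37

Derivation:
After op 1 paint(4,0,Y):
RRRRRRRR
RRRRRRRR
RRRRRGRR
RRRRRRRR
YRRRRRRR
After op 2 paint(1,2,G):
RRRRRRRR
RRGRRRRR
RRRRRGRR
RRRRRRRR
YRRRRRRR
After op 3 fill(0,1,W) [37 cells changed]:
WWWWWWWW
WWGWWWWW
WWWWWGWW
WWWWWWWW
YWWWWWWW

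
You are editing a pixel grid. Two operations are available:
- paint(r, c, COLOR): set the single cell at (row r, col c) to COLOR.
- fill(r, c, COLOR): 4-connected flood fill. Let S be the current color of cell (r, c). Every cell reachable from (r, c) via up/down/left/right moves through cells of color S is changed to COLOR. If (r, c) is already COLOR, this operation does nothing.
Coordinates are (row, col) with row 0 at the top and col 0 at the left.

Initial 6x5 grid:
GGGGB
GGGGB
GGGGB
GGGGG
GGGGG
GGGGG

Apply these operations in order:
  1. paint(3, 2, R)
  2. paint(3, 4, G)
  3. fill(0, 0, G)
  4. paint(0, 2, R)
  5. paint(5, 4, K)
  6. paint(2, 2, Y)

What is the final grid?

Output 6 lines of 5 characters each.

Answer: GGRGB
GGGGB
GGYGB
GGRGG
GGGGG
GGGGK

Derivation:
After op 1 paint(3,2,R):
GGGGB
GGGGB
GGGGB
GGRGG
GGGGG
GGGGG
After op 2 paint(3,4,G):
GGGGB
GGGGB
GGGGB
GGRGG
GGGGG
GGGGG
After op 3 fill(0,0,G) [0 cells changed]:
GGGGB
GGGGB
GGGGB
GGRGG
GGGGG
GGGGG
After op 4 paint(0,2,R):
GGRGB
GGGGB
GGGGB
GGRGG
GGGGG
GGGGG
After op 5 paint(5,4,K):
GGRGB
GGGGB
GGGGB
GGRGG
GGGGG
GGGGK
After op 6 paint(2,2,Y):
GGRGB
GGGGB
GGYGB
GGRGG
GGGGG
GGGGK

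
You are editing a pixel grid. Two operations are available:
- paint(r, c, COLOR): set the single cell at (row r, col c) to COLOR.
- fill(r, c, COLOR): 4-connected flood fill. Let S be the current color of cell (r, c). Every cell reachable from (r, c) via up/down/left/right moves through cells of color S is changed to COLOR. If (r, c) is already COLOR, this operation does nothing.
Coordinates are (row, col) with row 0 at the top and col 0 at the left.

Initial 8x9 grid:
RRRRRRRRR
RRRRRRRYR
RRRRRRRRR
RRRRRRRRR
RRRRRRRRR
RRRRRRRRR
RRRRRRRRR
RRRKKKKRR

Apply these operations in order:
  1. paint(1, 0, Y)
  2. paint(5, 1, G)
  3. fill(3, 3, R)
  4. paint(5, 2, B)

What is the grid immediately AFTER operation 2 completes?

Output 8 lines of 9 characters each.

Answer: RRRRRRRRR
YRRRRRRYR
RRRRRRRRR
RRRRRRRRR
RRRRRRRRR
RGRRRRRRR
RRRRRRRRR
RRRKKKKRR

Derivation:
After op 1 paint(1,0,Y):
RRRRRRRRR
YRRRRRRYR
RRRRRRRRR
RRRRRRRRR
RRRRRRRRR
RRRRRRRRR
RRRRRRRRR
RRRKKKKRR
After op 2 paint(5,1,G):
RRRRRRRRR
YRRRRRRYR
RRRRRRRRR
RRRRRRRRR
RRRRRRRRR
RGRRRRRRR
RRRRRRRRR
RRRKKKKRR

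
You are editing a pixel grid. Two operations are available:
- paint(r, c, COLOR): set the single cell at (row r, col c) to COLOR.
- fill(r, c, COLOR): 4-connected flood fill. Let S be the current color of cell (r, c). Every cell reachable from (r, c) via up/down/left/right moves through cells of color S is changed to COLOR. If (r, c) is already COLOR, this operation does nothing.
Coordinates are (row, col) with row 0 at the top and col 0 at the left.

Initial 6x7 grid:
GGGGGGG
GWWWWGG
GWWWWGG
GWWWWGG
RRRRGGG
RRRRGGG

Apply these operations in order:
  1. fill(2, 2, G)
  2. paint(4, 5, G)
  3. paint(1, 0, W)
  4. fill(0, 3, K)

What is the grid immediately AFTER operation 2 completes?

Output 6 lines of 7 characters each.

After op 1 fill(2,2,G) [12 cells changed]:
GGGGGGG
GGGGGGG
GGGGGGG
GGGGGGG
RRRRGGG
RRRRGGG
After op 2 paint(4,5,G):
GGGGGGG
GGGGGGG
GGGGGGG
GGGGGGG
RRRRGGG
RRRRGGG

Answer: GGGGGGG
GGGGGGG
GGGGGGG
GGGGGGG
RRRRGGG
RRRRGGG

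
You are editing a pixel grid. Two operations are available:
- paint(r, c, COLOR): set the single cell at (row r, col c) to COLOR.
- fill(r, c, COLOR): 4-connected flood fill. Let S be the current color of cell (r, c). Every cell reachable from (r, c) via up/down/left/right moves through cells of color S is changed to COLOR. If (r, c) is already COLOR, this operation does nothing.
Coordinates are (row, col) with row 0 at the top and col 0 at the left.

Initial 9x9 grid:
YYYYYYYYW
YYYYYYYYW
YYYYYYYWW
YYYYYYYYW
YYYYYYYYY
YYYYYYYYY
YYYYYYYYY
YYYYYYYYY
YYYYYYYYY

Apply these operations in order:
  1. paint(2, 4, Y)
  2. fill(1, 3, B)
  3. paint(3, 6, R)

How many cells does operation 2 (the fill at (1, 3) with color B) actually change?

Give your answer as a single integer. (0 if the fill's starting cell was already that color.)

After op 1 paint(2,4,Y):
YYYYYYYYW
YYYYYYYYW
YYYYYYYWW
YYYYYYYYW
YYYYYYYYY
YYYYYYYYY
YYYYYYYYY
YYYYYYYYY
YYYYYYYYY
After op 2 fill(1,3,B) [76 cells changed]:
BBBBBBBBW
BBBBBBBBW
BBBBBBBWW
BBBBBBBBW
BBBBBBBBB
BBBBBBBBB
BBBBBBBBB
BBBBBBBBB
BBBBBBBBB

Answer: 76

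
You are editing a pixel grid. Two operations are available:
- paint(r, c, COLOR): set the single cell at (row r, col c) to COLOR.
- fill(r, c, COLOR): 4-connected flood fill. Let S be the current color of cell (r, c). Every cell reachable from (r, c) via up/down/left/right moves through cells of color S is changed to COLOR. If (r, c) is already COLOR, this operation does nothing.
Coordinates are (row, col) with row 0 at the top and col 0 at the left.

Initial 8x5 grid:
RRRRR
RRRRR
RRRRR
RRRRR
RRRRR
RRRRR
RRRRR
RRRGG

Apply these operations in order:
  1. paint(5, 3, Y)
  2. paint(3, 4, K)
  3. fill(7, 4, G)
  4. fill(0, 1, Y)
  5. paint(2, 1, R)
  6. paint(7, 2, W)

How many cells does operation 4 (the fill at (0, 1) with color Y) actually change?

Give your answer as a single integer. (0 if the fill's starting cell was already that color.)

After op 1 paint(5,3,Y):
RRRRR
RRRRR
RRRRR
RRRRR
RRRRR
RRRYR
RRRRR
RRRGG
After op 2 paint(3,4,K):
RRRRR
RRRRR
RRRRR
RRRRK
RRRRR
RRRYR
RRRRR
RRRGG
After op 3 fill(7,4,G) [0 cells changed]:
RRRRR
RRRRR
RRRRR
RRRRK
RRRRR
RRRYR
RRRRR
RRRGG
After op 4 fill(0,1,Y) [36 cells changed]:
YYYYY
YYYYY
YYYYY
YYYYK
YYYYY
YYYYY
YYYYY
YYYGG

Answer: 36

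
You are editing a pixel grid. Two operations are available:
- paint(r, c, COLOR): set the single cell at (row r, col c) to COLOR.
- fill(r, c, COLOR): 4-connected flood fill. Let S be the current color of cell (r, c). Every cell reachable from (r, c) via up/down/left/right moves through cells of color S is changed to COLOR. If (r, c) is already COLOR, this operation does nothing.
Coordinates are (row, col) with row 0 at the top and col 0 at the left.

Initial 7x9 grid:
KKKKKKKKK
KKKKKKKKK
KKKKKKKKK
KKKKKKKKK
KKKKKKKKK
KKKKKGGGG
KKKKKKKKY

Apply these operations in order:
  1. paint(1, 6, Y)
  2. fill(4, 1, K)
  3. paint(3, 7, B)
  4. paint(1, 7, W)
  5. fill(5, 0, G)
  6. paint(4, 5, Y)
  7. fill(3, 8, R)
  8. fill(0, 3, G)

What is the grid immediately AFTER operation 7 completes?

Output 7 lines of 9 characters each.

After op 1 paint(1,6,Y):
KKKKKKKKK
KKKKKKYKK
KKKKKKKKK
KKKKKKKKK
KKKKKKKKK
KKKKKGGGG
KKKKKKKKY
After op 2 fill(4,1,K) [0 cells changed]:
KKKKKKKKK
KKKKKKYKK
KKKKKKKKK
KKKKKKKKK
KKKKKKKKK
KKKKKGGGG
KKKKKKKKY
After op 3 paint(3,7,B):
KKKKKKKKK
KKKKKKYKK
KKKKKKKKK
KKKKKKKBK
KKKKKKKKK
KKKKKGGGG
KKKKKKKKY
After op 4 paint(1,7,W):
KKKKKKKKK
KKKKKKYWK
KKKKKKKKK
KKKKKKKBK
KKKKKKKKK
KKKKKGGGG
KKKKKKKKY
After op 5 fill(5,0,G) [55 cells changed]:
GGGGGGGGG
GGGGGGYWG
GGGGGGGGG
GGGGGGGBG
GGGGGGGGG
GGGGGGGGG
GGGGGGGGY
After op 6 paint(4,5,Y):
GGGGGGGGG
GGGGGGYWG
GGGGGGGGG
GGGGGGGBG
GGGGGYGGG
GGGGGGGGG
GGGGGGGGY
After op 7 fill(3,8,R) [58 cells changed]:
RRRRRRRRR
RRRRRRYWR
RRRRRRRRR
RRRRRRRBR
RRRRRYRRR
RRRRRRRRR
RRRRRRRRY

Answer: RRRRRRRRR
RRRRRRYWR
RRRRRRRRR
RRRRRRRBR
RRRRRYRRR
RRRRRRRRR
RRRRRRRRY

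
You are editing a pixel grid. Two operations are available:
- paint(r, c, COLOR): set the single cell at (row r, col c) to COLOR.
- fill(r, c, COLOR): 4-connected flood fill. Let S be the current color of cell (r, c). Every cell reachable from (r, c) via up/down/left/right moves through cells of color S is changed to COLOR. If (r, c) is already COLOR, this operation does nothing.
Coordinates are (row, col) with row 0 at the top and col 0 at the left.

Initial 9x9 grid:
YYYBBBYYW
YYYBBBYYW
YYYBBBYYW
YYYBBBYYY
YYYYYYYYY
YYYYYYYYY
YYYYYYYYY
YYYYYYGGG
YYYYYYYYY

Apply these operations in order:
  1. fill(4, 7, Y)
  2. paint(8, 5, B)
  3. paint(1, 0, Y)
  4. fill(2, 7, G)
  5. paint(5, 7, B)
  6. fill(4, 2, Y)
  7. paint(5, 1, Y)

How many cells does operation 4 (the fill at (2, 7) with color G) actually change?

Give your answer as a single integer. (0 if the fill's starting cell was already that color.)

After op 1 fill(4,7,Y) [0 cells changed]:
YYYBBBYYW
YYYBBBYYW
YYYBBBYYW
YYYBBBYYY
YYYYYYYYY
YYYYYYYYY
YYYYYYYYY
YYYYYYGGG
YYYYYYYYY
After op 2 paint(8,5,B):
YYYBBBYYW
YYYBBBYYW
YYYBBBYYW
YYYBBBYYY
YYYYYYYYY
YYYYYYYYY
YYYYYYYYY
YYYYYYGGG
YYYYYBYYY
After op 3 paint(1,0,Y):
YYYBBBYYW
YYYBBBYYW
YYYBBBYYW
YYYBBBYYY
YYYYYYYYY
YYYYYYYYY
YYYYYYYYY
YYYYYYGGG
YYYYYBYYY
After op 4 fill(2,7,G) [59 cells changed]:
GGGBBBGGW
GGGBBBGGW
GGGBBBGGW
GGGBBBGGG
GGGGGGGGG
GGGGGGGGG
GGGGGGGGG
GGGGGGGGG
GGGGGBYYY

Answer: 59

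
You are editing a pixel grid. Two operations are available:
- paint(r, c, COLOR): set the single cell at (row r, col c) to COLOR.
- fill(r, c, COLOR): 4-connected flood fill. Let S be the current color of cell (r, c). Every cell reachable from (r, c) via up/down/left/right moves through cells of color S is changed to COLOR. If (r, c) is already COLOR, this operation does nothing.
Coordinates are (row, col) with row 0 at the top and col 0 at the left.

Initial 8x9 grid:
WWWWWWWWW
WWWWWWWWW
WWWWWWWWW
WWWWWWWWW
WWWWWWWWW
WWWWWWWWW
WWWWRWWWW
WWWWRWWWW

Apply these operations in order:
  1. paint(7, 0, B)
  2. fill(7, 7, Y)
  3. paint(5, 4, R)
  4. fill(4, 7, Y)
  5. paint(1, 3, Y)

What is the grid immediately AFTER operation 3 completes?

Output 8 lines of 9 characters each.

After op 1 paint(7,0,B):
WWWWWWWWW
WWWWWWWWW
WWWWWWWWW
WWWWWWWWW
WWWWWWWWW
WWWWWWWWW
WWWWRWWWW
BWWWRWWWW
After op 2 fill(7,7,Y) [69 cells changed]:
YYYYYYYYY
YYYYYYYYY
YYYYYYYYY
YYYYYYYYY
YYYYYYYYY
YYYYYYYYY
YYYYRYYYY
BYYYRYYYY
After op 3 paint(5,4,R):
YYYYYYYYY
YYYYYYYYY
YYYYYYYYY
YYYYYYYYY
YYYYYYYYY
YYYYRYYYY
YYYYRYYYY
BYYYRYYYY

Answer: YYYYYYYYY
YYYYYYYYY
YYYYYYYYY
YYYYYYYYY
YYYYYYYYY
YYYYRYYYY
YYYYRYYYY
BYYYRYYYY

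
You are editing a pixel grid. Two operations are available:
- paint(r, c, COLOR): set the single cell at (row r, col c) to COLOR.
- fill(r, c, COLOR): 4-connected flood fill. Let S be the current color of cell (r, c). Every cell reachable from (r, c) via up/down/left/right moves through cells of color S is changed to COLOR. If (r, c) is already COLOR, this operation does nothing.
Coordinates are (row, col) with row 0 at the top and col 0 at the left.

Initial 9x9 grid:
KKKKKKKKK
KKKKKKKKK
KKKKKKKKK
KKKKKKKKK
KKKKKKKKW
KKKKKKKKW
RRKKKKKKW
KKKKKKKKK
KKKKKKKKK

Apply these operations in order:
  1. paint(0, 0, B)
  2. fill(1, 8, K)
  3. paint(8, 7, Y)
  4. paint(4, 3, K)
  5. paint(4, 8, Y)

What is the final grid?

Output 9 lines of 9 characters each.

Answer: BKKKKKKKK
KKKKKKKKK
KKKKKKKKK
KKKKKKKKK
KKKKKKKKY
KKKKKKKKW
RRKKKKKKW
KKKKKKKKK
KKKKKKKYK

Derivation:
After op 1 paint(0,0,B):
BKKKKKKKK
KKKKKKKKK
KKKKKKKKK
KKKKKKKKK
KKKKKKKKW
KKKKKKKKW
RRKKKKKKW
KKKKKKKKK
KKKKKKKKK
After op 2 fill(1,8,K) [0 cells changed]:
BKKKKKKKK
KKKKKKKKK
KKKKKKKKK
KKKKKKKKK
KKKKKKKKW
KKKKKKKKW
RRKKKKKKW
KKKKKKKKK
KKKKKKKKK
After op 3 paint(8,7,Y):
BKKKKKKKK
KKKKKKKKK
KKKKKKKKK
KKKKKKKKK
KKKKKKKKW
KKKKKKKKW
RRKKKKKKW
KKKKKKKKK
KKKKKKKYK
After op 4 paint(4,3,K):
BKKKKKKKK
KKKKKKKKK
KKKKKKKKK
KKKKKKKKK
KKKKKKKKW
KKKKKKKKW
RRKKKKKKW
KKKKKKKKK
KKKKKKKYK
After op 5 paint(4,8,Y):
BKKKKKKKK
KKKKKKKKK
KKKKKKKKK
KKKKKKKKK
KKKKKKKKY
KKKKKKKKW
RRKKKKKKW
KKKKKKKKK
KKKKKKKYK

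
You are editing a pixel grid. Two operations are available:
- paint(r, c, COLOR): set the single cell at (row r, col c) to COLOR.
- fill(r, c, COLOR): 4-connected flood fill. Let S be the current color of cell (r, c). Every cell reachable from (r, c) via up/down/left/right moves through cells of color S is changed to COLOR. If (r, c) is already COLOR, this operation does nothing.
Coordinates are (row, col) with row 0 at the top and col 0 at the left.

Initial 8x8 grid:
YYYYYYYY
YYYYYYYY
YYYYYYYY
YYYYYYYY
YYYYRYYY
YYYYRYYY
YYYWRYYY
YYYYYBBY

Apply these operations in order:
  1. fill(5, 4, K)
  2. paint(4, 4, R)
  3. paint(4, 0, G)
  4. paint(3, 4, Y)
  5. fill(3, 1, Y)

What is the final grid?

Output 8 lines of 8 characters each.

Answer: YYYYYYYY
YYYYYYYY
YYYYYYYY
YYYYYYYY
GYYYRYYY
YYYYKYYY
YYYWKYYY
YYYYYBBY

Derivation:
After op 1 fill(5,4,K) [3 cells changed]:
YYYYYYYY
YYYYYYYY
YYYYYYYY
YYYYYYYY
YYYYKYYY
YYYYKYYY
YYYWKYYY
YYYYYBBY
After op 2 paint(4,4,R):
YYYYYYYY
YYYYYYYY
YYYYYYYY
YYYYYYYY
YYYYRYYY
YYYYKYYY
YYYWKYYY
YYYYYBBY
After op 3 paint(4,0,G):
YYYYYYYY
YYYYYYYY
YYYYYYYY
YYYYYYYY
GYYYRYYY
YYYYKYYY
YYYWKYYY
YYYYYBBY
After op 4 paint(3,4,Y):
YYYYYYYY
YYYYYYYY
YYYYYYYY
YYYYYYYY
GYYYRYYY
YYYYKYYY
YYYWKYYY
YYYYYBBY
After op 5 fill(3,1,Y) [0 cells changed]:
YYYYYYYY
YYYYYYYY
YYYYYYYY
YYYYYYYY
GYYYRYYY
YYYYKYYY
YYYWKYYY
YYYYYBBY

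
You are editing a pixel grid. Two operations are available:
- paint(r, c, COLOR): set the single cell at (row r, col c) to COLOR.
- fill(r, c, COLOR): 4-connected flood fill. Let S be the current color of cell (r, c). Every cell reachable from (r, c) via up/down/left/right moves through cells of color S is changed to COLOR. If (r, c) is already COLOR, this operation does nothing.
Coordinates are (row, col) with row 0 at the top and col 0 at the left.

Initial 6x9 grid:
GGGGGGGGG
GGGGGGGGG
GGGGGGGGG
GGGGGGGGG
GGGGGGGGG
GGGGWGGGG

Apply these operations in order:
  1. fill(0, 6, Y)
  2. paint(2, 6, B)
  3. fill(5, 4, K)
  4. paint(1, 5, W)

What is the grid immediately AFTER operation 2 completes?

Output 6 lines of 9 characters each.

Answer: YYYYYYYYY
YYYYYYYYY
YYYYYYBYY
YYYYYYYYY
YYYYYYYYY
YYYYWYYYY

Derivation:
After op 1 fill(0,6,Y) [53 cells changed]:
YYYYYYYYY
YYYYYYYYY
YYYYYYYYY
YYYYYYYYY
YYYYYYYYY
YYYYWYYYY
After op 2 paint(2,6,B):
YYYYYYYYY
YYYYYYYYY
YYYYYYBYY
YYYYYYYYY
YYYYYYYYY
YYYYWYYYY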